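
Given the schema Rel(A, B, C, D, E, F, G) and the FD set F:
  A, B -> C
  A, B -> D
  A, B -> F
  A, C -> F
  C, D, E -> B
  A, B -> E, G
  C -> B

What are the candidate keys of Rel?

{A, B}, {A, C}

{A} never appears on the right of any FD, so every key must include it.
{A, B}⁺ = {A, B, C, D, E, F, G} — all of the relation — so {A, B} is a candidate key.
{A, C}⁺ = {A, B, C, D, E, F, G} — all of the relation — so {A, C} is a candidate key.
No proper subset of any of these is a key, and no other minimal superkey exists.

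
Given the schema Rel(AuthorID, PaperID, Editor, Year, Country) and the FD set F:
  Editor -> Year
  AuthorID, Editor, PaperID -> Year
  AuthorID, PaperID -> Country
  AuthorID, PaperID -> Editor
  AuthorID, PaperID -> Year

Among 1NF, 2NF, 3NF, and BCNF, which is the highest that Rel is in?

Candidate key: {AuthorID, PaperID}. Prime attributes: {AuthorID, PaperID}.
Editor -> Year: {Editor}⁺ = {Editor, Year}, which is not all of the attributes, so the left side is not a superkey — BCNF is violated.
Editor -> Year determines the non-prime attribute {Year} from a non-superkey — 3NF is violated.
Checking every proper subset of each key, none determines a non-prime attribute — 2NF is satisfied.

2NF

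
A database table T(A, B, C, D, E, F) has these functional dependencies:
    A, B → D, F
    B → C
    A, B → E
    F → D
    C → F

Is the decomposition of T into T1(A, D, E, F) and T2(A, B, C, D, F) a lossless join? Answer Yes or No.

No

Common attributes: {A, D, F}; their closure is {A, D, F}.
T1 ⊄ {A, D, F} and T2 ⊄ {A, D, F}, so the split is lossy.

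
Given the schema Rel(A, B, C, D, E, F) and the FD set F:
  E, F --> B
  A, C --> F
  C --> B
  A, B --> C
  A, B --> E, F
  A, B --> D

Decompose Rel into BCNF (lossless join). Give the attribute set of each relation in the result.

{A, C, D, E, F}; {B, E, F}

Candidate keys of the original relation: {A, B}, {A, C}, {A, E, F}.
Within {A, B, C, D, E, F}: {E, F}⁺ ∩ {A, B, C, D, E, F} = {B, E, F}, not the whole set, so E, F --> B violates BCNF; decompose into {B, E, F} and {A, C, D, E, F}.
{B, E, F}: every determinant is a superkey — BCNF.
{A, C, D, E, F}: every determinant is a superkey — BCNF.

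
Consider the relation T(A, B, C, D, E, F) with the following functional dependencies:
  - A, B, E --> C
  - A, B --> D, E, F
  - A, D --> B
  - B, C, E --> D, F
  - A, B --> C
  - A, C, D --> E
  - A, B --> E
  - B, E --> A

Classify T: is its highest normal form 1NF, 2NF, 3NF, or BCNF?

Candidate keys: {A, B}, {A, D}, {B, E}. Prime attributes: {A, B, D, E}.
The left-hand side of every FD is a superkey, so BCNF is satisfied.

BCNF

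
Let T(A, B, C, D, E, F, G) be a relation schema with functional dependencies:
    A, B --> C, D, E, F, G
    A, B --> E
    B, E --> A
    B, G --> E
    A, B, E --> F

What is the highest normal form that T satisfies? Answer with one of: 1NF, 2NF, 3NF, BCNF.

BCNF

Candidate keys: {A, B}, {B, E}, {B, G}. Prime attributes: {A, B, E, G}.
Every FD has a superkey on the left, so the relation is in BCNF.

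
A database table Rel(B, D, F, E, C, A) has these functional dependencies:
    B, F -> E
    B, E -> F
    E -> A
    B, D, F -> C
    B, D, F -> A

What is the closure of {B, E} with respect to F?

Start with {B, E}.
B, E -> F applies; add {F} → now {B, E, F}.
E -> A applies; add {A} → now {A, B, E, F}.
No further FD applies.

{A, B, E, F}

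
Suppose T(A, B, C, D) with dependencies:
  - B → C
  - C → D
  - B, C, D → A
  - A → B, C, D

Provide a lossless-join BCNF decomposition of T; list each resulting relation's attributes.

Candidate keys of the original relation: {A}, {B}.
Within {A, B, C, D}: {C}⁺ ∩ {A, B, C, D} = {C, D}, not the whole set, so C → D violates BCNF; decompose into {C, D} and {A, B, C}.
{C, D}: every determinant is a superkey — BCNF.
{A, B, C}: every determinant is a superkey — BCNF.

{A, B, C}; {C, D}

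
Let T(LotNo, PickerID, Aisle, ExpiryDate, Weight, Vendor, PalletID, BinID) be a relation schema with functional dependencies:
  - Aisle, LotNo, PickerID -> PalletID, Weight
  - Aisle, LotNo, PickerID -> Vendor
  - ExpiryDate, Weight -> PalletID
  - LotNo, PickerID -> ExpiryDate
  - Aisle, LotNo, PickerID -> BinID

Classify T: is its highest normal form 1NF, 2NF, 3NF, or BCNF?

1NF

Candidate key: {Aisle, LotNo, PickerID}. Prime attributes: {Aisle, LotNo, PickerID}.
ExpiryDate, Weight -> PalletID: {ExpiryDate, Weight}⁺ = {ExpiryDate, PalletID, Weight}, which is not all of the attributes, so the left side is not a superkey — BCNF is violated.
Because {PalletID} is non-prime and the left side of ExpiryDate, Weight -> PalletID is not a superkey, the relation is not in 3NF.
{LotNo, PickerID} is a proper subset of the key {Aisle, LotNo, PickerID}, and {LotNo, PickerID}⁺ contains the non-prime attribute {ExpiryDate} — a partial dependency, so 2NF is violated.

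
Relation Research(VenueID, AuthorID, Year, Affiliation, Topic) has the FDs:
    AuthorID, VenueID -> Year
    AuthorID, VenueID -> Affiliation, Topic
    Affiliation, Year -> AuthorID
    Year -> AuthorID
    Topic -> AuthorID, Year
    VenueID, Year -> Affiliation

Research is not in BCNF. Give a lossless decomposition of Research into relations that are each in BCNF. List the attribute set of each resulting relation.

{Affiliation, Topic, VenueID}; {Affiliation, Year}; {AuthorID, Year}; {Topic, Year}

Candidate keys of the original relation: {AuthorID, VenueID}, {Topic, VenueID}, {VenueID, Year}.
Within {Affiliation, AuthorID, Topic, VenueID, Year}: {Affiliation, Year}⁺ ∩ {Affiliation, AuthorID, Topic, VenueID, Year} = {Affiliation, AuthorID, Year}, not the whole set, so Affiliation, Year -> AuthorID violates BCNF; decompose into {Affiliation, AuthorID, Year} and {Affiliation, Topic, VenueID, Year}.
Within {Affiliation, AuthorID, Year}: {Year}⁺ ∩ {Affiliation, AuthorID, Year} = {AuthorID, Year}, not the whole set, so Year -> AuthorID violates BCNF; decompose into {AuthorID, Year} and {Affiliation, Year}.
{AuthorID, Year}: every determinant is a superkey — BCNF.
{Affiliation, Year}: every determinant is a superkey — BCNF.
Within {Affiliation, Topic, VenueID, Year}: {Topic}⁺ ∩ {Affiliation, Topic, VenueID, Year} = {Topic, Year}, not the whole set, so Topic -> Year violates BCNF; decompose into {Topic, Year} and {Affiliation, Topic, VenueID}.
{Topic, Year}: every determinant is a superkey — BCNF.
{Affiliation, Topic, VenueID}: every determinant is a superkey — BCNF.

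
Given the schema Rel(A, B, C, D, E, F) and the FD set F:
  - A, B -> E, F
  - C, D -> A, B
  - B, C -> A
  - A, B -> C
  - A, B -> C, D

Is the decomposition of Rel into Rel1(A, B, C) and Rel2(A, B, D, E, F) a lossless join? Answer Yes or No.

Common attributes: {A, B}; their closure is {A, B, C, D, E, F}.
Since Rel1 ⊆ {A, B, C, D, E, F}, the intersection is a superkey of Rel1; the decomposition is lossless.

Yes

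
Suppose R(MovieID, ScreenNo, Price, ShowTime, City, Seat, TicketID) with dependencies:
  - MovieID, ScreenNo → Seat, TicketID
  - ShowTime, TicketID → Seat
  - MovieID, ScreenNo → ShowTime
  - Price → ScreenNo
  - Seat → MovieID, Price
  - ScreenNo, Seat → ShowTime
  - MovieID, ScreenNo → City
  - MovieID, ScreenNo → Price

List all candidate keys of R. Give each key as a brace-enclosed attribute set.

{MovieID, Price}, {MovieID, ScreenNo}, {Seat}, {ShowTime, TicketID}

{Seat} is a candidate key since {Seat}⁺ = {City, MovieID, Price, ScreenNo, Seat, ShowTime, TicketID} covers every attribute.
{MovieID, Price} is a candidate key since {MovieID, Price}⁺ = {City, MovieID, Price, ScreenNo, Seat, ShowTime, TicketID} covers every attribute.
{MovieID, ScreenNo} is a candidate key since {MovieID, ScreenNo}⁺ = {City, MovieID, Price, ScreenNo, Seat, ShowTime, TicketID} covers every attribute.
{ShowTime, TicketID} is a candidate key since {ShowTime, TicketID}⁺ = {City, MovieID, Price, ScreenNo, Seat, ShowTime, TicketID} covers every attribute.
These are minimal and exhaustive — every other superkey contains one of them.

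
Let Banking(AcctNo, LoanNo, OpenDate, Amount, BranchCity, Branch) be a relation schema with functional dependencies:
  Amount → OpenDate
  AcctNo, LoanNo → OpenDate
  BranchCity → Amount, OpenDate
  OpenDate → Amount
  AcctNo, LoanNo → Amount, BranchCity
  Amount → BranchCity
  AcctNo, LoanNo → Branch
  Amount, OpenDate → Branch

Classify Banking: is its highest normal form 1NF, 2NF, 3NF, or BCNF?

2NF

Candidate key: {AcctNo, LoanNo}. Prime attributes: {AcctNo, LoanNo}.
Amount → OpenDate: {Amount}⁺ = {Amount, Branch, BranchCity, OpenDate}, which is not all of the attributes, so the left side is not a superkey — BCNF is violated.
Amount → OpenDate has non-prime {OpenDate} on the right and a non-superkey on the left, so 3NF fails.
No proper subset of a key has a non-prime attribute in its closure, so there is no partial dependency; 2NF holds.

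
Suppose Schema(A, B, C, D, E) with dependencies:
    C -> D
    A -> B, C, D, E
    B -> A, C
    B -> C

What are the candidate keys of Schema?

{A}, {B}

Closure of {A} is {A, B, C, D, E}, the whole schema; {A} is a candidate key.
Closure of {B} is {A, B, C, D, E}, the whole schema; {B} is a candidate key.
Any other superkey properly contains one of these, so there are no further candidate keys.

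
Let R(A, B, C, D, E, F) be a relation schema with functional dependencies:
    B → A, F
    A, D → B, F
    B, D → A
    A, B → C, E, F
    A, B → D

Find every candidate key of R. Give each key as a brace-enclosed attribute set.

{B}⁺ = {A, B, C, D, E, F} — all of the relation — so {B} is a candidate key.
{A, D}⁺ = {A, B, C, D, E, F} — all of the relation — so {A, D} is a candidate key.
These are minimal and exhaustive — every other superkey contains one of them.

{A, D}, {B}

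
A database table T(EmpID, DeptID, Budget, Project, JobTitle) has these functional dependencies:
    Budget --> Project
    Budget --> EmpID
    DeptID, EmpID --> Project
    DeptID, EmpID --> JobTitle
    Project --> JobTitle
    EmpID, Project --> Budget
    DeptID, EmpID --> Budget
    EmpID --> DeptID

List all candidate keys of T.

Closure of {Budget} is {Budget, DeptID, EmpID, JobTitle, Project}, the whole schema; {Budget} is a candidate key.
Closure of {EmpID} is {Budget, DeptID, EmpID, JobTitle, Project}, the whole schema; {EmpID} is a candidate key.
These are minimal and exhaustive — every other superkey contains one of them.

{Budget}, {EmpID}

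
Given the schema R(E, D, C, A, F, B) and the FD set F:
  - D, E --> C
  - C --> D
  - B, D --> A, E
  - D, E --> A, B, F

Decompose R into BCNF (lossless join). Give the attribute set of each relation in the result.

Candidate keys of the original relation: {B, C}, {B, D}, {C, E}, {D, E}.
In {A, B, C, D, E, F}, {C} is not a superkey ({C}⁺ restricted to this set is {C, D}), so split on C --> D into {C, D} and {A, B, C, E, F}.
{C, D} has no BCNF violation.
{A, B, C, E, F} has no BCNF violation.

{A, B, C, E, F}; {C, D}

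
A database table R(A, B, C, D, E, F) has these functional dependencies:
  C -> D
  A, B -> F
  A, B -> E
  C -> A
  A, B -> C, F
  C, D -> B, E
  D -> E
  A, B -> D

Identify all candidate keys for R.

{A, B}, {C}

{C}⁺ = {A, B, C, D, E, F}, which is every attribute, so {C} is a candidate key.
{A, B}⁺ = {A, B, C, D, E, F}, which is every attribute, so {A, B} is a candidate key.
These are minimal and exhaustive — every other superkey contains one of them.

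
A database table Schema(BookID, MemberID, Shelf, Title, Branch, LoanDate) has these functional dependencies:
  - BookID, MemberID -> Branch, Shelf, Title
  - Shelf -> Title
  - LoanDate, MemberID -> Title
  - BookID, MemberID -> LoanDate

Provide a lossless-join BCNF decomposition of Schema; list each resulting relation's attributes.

{BookID, Branch, LoanDate, MemberID, Shelf}; {Shelf, Title}

Candidate key of the original relation: {BookID, MemberID}.
In {BookID, Branch, LoanDate, MemberID, Shelf, Title}, {Shelf} is not a superkey ({Shelf}⁺ restricted to this set is {Shelf, Title}), so split on Shelf -> Title into {Shelf, Title} and {BookID, Branch, LoanDate, MemberID, Shelf}.
{Shelf, Title} has no BCNF violation.
{BookID, Branch, LoanDate, MemberID, Shelf} has no BCNF violation.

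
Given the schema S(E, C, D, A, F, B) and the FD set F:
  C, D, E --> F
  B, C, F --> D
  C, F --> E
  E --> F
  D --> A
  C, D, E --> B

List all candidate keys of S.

Attributes never on any right-hand side: {C} — every candidate key must contain it.
{B, C, E}⁺ = {A, B, C, D, E, F} — all of the relation — so {B, C, E} is a candidate key.
{B, C, F}⁺ = {A, B, C, D, E, F} — all of the relation — so {B, C, F} is a candidate key.
{C, D, E}⁺ = {A, B, C, D, E, F} — all of the relation — so {C, D, E} is a candidate key.
{C, D, F}⁺ = {A, B, C, D, E, F} — all of the relation — so {C, D, F} is a candidate key.
These are minimal and exhaustive — every other superkey contains one of them.

{B, C, E}, {B, C, F}, {C, D, E}, {C, D, F}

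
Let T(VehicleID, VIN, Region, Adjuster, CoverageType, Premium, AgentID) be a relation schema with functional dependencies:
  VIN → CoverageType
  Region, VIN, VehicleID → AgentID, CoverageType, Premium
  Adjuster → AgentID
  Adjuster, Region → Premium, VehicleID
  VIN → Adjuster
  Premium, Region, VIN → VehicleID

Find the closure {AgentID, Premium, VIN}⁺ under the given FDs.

{Adjuster, AgentID, CoverageType, Premium, VIN}

Start with {AgentID, Premium, VIN}.
VIN → CoverageType applies; add {CoverageType} → now {AgentID, CoverageType, Premium, VIN}.
VIN → Adjuster applies; add {Adjuster} → now {Adjuster, AgentID, CoverageType, Premium, VIN}.
No further FD applies.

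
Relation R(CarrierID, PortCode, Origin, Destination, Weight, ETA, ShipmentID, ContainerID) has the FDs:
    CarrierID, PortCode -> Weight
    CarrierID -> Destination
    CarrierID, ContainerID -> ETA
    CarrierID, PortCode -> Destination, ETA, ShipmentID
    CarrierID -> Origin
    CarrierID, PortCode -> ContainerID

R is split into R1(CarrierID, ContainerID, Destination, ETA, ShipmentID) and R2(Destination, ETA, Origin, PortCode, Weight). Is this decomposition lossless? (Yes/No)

No

Common attributes: {Destination, ETA}; their closure is {Destination, ETA}.
The closure covers neither R1 nor R2 entirely; the join is not lossless.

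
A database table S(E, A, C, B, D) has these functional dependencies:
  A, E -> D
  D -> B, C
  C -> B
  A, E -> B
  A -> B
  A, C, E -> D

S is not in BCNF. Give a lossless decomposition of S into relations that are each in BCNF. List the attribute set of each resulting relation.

{A, D, E}; {B, C}; {C, D}

Candidate key of the original relation: {A, E}.
{A, B, C, D, E}: {D} determines {B, C, D} here but is not a superkey — split on D -> B, C, giving {B, C, D} and {A, D, E}.
{B, C, D}: {C} determines {B, C} here but is not a superkey — split on C -> B, giving {B, C} and {C, D}.
{B, C} has no BCNF violation.
{C, D} has no BCNF violation.
{A, D, E} has no BCNF violation.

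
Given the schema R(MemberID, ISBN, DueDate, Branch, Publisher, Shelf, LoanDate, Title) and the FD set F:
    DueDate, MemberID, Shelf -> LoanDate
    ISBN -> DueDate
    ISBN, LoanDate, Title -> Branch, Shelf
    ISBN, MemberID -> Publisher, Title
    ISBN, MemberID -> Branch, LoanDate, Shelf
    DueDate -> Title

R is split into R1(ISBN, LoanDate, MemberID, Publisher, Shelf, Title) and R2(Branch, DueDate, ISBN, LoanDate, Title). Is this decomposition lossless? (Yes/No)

Yes

R1 ∩ R2 = {ISBN, LoanDate, Title}; its closure under F is {Branch, DueDate, ISBN, LoanDate, Shelf, Title}.
Since R2 ⊆ {Branch, DueDate, ISBN, LoanDate, Shelf, Title}, the intersection is a superkey of R2; the decomposition is lossless.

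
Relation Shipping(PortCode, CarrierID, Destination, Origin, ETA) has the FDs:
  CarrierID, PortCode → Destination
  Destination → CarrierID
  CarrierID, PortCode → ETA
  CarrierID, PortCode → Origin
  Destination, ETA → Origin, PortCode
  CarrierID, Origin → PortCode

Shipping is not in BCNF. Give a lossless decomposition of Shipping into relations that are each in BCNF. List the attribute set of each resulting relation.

Candidate keys of the original relation: {CarrierID, Origin}, {CarrierID, PortCode}, {Destination, ETA}, {Destination, Origin}, {Destination, PortCode}.
{CarrierID, Destination, ETA, Origin, PortCode}: {Destination} determines {CarrierID, Destination} here but is not a superkey — split on Destination → CarrierID, giving {CarrierID, Destination} and {Destination, ETA, Origin, PortCode}.
{CarrierID, Destination}: every determinant is a superkey — BCNF.
{Destination, ETA, Origin, PortCode}: every determinant is a superkey — BCNF.

{CarrierID, Destination}; {Destination, ETA, Origin, PortCode}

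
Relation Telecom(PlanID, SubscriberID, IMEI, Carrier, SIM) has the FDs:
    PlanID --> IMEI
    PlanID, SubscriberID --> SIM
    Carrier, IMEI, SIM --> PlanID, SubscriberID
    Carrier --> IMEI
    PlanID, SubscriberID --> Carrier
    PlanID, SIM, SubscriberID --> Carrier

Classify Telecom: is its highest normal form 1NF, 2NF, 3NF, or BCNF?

Candidate keys: {Carrier, SIM}, {PlanID, SubscriberID}. Prime attributes: {Carrier, PlanID, SIM, SubscriberID}.
PlanID --> IMEI: {PlanID}⁺ = {IMEI, PlanID}, which is not all of the attributes, so the left side is not a superkey — BCNF is violated.
PlanID --> IMEI has non-prime {IMEI} on the right and a non-superkey on the left, so 3NF fails.
The proper key subset {Carrier} of {Carrier, SIM} determines non-prime {IMEI}, so the relation is not even in 2NF.

1NF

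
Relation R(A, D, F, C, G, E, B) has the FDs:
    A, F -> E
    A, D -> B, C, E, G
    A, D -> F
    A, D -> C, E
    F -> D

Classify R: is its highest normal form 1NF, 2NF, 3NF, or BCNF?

Candidate keys: {A, D}, {A, F}. Prime attributes: {A, D, F}.
F -> D breaks BCNF: {F}⁺ = {D, F}, so {F} is not a superkey.
Its right-hand attributes {D} are all prime, as are those of every other non-superkey FD — the relation is in 3NF.

3NF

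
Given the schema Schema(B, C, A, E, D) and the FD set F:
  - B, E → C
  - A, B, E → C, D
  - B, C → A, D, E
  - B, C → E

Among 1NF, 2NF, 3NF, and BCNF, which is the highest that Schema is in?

Candidate keys: {B, C}, {B, E}. Prime attributes: {B, C, E}.
Every FD has a superkey on the left, so the relation is in BCNF.

BCNF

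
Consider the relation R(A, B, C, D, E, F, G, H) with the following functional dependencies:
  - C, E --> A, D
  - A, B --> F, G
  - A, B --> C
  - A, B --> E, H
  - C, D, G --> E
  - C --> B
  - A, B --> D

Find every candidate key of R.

{A, B}, {A, C}, {C, D, G}, {C, E}

Closure of {A, B} is {A, B, C, D, E, F, G, H}, the whole schema; {A, B} is a candidate key.
Closure of {A, C} is {A, B, C, D, E, F, G, H}, the whole schema; {A, C} is a candidate key.
Closure of {C, E} is {A, B, C, D, E, F, G, H}, the whole schema; {C, E} is a candidate key.
Closure of {C, D, G} is {A, B, C, D, E, F, G, H}, the whole schema; {C, D, G} is a candidate key.
No proper subset of any of these is a key, and no other minimal superkey exists.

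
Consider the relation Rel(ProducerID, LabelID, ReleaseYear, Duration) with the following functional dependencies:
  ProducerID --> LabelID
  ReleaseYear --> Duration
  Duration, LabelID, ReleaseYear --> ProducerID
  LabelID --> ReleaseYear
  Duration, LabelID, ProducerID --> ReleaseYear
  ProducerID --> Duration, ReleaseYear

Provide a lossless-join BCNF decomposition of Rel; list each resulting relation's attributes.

{Duration, ReleaseYear}; {LabelID, ProducerID, ReleaseYear}

Candidate keys of the original relation: {LabelID}, {ProducerID}.
{Duration, LabelID, ProducerID, ReleaseYear}: {ReleaseYear} determines {Duration, ReleaseYear} here but is not a superkey — split on ReleaseYear --> Duration, giving {Duration, ReleaseYear} and {LabelID, ProducerID, ReleaseYear}.
{Duration, ReleaseYear} is in BCNF.
{LabelID, ProducerID, ReleaseYear} is in BCNF.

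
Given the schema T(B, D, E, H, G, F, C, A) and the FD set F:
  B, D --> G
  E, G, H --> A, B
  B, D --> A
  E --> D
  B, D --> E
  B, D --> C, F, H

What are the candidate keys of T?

{B, D}⁺ = {A, B, C, D, E, F, G, H} — all of the relation — so {B, D} is a candidate key.
{B, E}⁺ = {A, B, C, D, E, F, G, H} — all of the relation — so {B, E} is a candidate key.
{E, G, H}⁺ = {A, B, C, D, E, F, G, H} — all of the relation — so {E, G, H} is a candidate key.
These are minimal and exhaustive — every other superkey contains one of them.

{B, D}, {B, E}, {E, G, H}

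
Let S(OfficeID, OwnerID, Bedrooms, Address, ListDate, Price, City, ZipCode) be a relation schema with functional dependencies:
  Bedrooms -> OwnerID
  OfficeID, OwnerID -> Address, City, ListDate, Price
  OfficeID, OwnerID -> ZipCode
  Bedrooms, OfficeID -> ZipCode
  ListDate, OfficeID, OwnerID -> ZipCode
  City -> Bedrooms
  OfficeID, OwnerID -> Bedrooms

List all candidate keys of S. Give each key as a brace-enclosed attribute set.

{Bedrooms, OfficeID}, {City, OfficeID}, {OfficeID, OwnerID}

{OfficeID} never appears on the right of any FD, so every key must include it.
{Bedrooms, OfficeID} is a candidate key since {Bedrooms, OfficeID}⁺ = {Address, Bedrooms, City, ListDate, OfficeID, OwnerID, Price, ZipCode} covers every attribute.
{City, OfficeID} is a candidate key since {City, OfficeID}⁺ = {Address, Bedrooms, City, ListDate, OfficeID, OwnerID, Price, ZipCode} covers every attribute.
{OfficeID, OwnerID} is a candidate key since {OfficeID, OwnerID}⁺ = {Address, Bedrooms, City, ListDate, OfficeID, OwnerID, Price, ZipCode} covers every attribute.
No proper subset of any of these is a key, and no other minimal superkey exists.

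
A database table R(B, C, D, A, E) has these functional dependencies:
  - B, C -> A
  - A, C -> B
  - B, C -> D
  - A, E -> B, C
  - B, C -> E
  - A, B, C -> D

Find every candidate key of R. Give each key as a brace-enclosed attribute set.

{A, C}, {A, E}, {B, C}

{A, C}⁺ = {A, B, C, D, E} — all of the relation — so {A, C} is a candidate key.
{A, E}⁺ = {A, B, C, D, E} — all of the relation — so {A, E} is a candidate key.
{B, C}⁺ = {A, B, C, D, E} — all of the relation — so {B, C} is a candidate key.
Any other superkey properly contains one of these, so there are no further candidate keys.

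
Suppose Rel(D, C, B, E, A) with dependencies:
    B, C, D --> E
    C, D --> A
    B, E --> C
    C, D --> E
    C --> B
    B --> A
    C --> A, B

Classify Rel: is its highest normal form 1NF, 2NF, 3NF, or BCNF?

1NF

Candidate keys: {B, D, E}, {C, D}. Prime attributes: {B, C, D, E}.
B, E --> C: {B, E}⁺ = {A, B, C, E}, which is not all of the attributes, so the left side is not a superkey — BCNF is violated.
Because {A} is non-prime and the left side of B --> A is not a superkey, the relation is not in 3NF.
Since {C} ⊂ {C, D} and {C}⁺ ⊇ {A} with {A} non-prime, there is a partial dependency; 2NF fails.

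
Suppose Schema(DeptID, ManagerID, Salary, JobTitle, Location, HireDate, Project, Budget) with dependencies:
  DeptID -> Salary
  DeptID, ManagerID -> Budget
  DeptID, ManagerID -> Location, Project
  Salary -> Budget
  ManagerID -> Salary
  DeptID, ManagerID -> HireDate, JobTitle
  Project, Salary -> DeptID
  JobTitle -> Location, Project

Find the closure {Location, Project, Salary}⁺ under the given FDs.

Start with {Location, Project, Salary}.
Salary -> Budget applies; add {Budget} → now {Budget, Location, Project, Salary}.
Project, Salary -> DeptID applies; add {DeptID} → now {Budget, DeptID, Location, Project, Salary}.
No further FD applies.

{Budget, DeptID, Location, Project, Salary}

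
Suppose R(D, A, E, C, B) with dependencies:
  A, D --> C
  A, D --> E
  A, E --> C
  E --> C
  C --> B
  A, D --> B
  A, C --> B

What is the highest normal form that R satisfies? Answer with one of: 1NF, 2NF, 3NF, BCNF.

Candidate key: {A, D}. Prime attributes: {A, D}.
A, E --> C breaks BCNF: {A, E}⁺ = {A, B, C, E}, so {A, E} is not a superkey.
Because {C} is non-prime and the left side of A, E --> C is not a superkey, the relation is not in 3NF.
No non-prime attribute depends on a proper subset of any candidate key, so 2NF holds.

2NF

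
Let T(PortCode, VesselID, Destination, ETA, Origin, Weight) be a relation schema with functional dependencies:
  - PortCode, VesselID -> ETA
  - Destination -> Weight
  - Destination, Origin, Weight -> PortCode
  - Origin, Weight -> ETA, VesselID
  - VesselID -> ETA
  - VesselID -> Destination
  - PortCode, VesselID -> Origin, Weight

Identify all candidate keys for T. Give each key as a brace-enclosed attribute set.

{Destination, Origin}, {Origin, VesselID}, {Origin, Weight}, {PortCode, VesselID}

{Destination, Origin}⁺ = {Destination, ETA, Origin, PortCode, VesselID, Weight} — all of the relation — so {Destination, Origin} is a candidate key.
{Origin, VesselID}⁺ = {Destination, ETA, Origin, PortCode, VesselID, Weight} — all of the relation — so {Origin, VesselID} is a candidate key.
{Origin, Weight}⁺ = {Destination, ETA, Origin, PortCode, VesselID, Weight} — all of the relation — so {Origin, Weight} is a candidate key.
{PortCode, VesselID}⁺ = {Destination, ETA, Origin, PortCode, VesselID, Weight} — all of the relation — so {PortCode, VesselID} is a candidate key.
Any other superkey properly contains one of these, so there are no further candidate keys.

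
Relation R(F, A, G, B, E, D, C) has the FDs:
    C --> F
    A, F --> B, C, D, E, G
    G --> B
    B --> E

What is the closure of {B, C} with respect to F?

Start with {B, C}.
C --> F applies; add {F} → now {B, C, F}.
B --> E applies; add {E} → now {B, C, E, F}.
No further FD applies.

{B, C, E, F}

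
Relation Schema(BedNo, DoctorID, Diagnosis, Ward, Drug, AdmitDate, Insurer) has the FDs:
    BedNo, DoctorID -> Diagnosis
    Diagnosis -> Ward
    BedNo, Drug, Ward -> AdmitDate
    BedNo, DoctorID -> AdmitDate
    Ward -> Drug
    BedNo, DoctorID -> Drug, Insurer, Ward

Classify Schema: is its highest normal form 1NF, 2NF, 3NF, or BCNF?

2NF

Candidate key: {BedNo, DoctorID}. Prime attributes: {BedNo, DoctorID}.
Diagnosis -> Ward: {Diagnosis}⁺ = {Diagnosis, Drug, Ward}, which is not all of the attributes, so the left side is not a superkey — BCNF is violated.
Because {Ward} is non-prime and the left side of Diagnosis -> Ward is not a superkey, the relation is not in 3NF.
No non-prime attribute depends on a proper subset of any candidate key, so 2NF holds.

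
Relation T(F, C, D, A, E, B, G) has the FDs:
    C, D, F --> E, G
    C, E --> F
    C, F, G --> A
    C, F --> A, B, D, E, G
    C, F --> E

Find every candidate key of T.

No FD produces {C}, so it must be in every candidate key.
{C, E} is a candidate key since {C, E}⁺ = {A, B, C, D, E, F, G} covers every attribute.
{C, F} is a candidate key since {C, F}⁺ = {A, B, C, D, E, F, G} covers every attribute.
No proper subset of any of these is a key, and no other minimal superkey exists.

{C, E}, {C, F}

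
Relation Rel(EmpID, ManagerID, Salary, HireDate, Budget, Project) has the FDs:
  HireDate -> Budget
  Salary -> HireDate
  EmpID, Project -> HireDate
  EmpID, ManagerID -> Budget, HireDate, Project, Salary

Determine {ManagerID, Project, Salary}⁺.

{Budget, HireDate, ManagerID, Project, Salary}

Start with {ManagerID, Project, Salary}.
Salary -> HireDate applies; add {HireDate} → now {HireDate, ManagerID, Project, Salary}.
HireDate -> Budget applies; add {Budget} → now {Budget, HireDate, ManagerID, Project, Salary}.
No further FD applies.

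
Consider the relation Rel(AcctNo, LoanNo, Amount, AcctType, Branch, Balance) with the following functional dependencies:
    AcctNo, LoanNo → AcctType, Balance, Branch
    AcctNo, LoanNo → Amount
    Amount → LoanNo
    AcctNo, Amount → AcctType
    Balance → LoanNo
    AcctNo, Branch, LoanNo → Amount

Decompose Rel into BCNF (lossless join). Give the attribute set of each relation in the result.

Candidate keys of the original relation: {AcctNo, Amount}, {AcctNo, Balance}, {AcctNo, LoanNo}.
In {AcctNo, AcctType, Amount, Balance, Branch, LoanNo}, {Amount} is not a superkey ({Amount}⁺ restricted to this set is {Amount, LoanNo}), so split on Amount → LoanNo into {Amount, LoanNo} and {AcctNo, AcctType, Amount, Balance, Branch}.
{Amount, LoanNo} is in BCNF.
{AcctNo, AcctType, Amount, Balance, Branch} is in BCNF.

{AcctNo, AcctType, Amount, Balance, Branch}; {Amount, LoanNo}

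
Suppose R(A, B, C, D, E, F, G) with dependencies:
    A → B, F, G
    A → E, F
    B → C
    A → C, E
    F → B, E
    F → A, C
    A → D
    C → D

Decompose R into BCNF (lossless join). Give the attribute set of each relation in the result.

Candidate keys of the original relation: {A}, {F}.
{A, B, C, D, E, F, G}: {B} determines {B, C, D} here but is not a superkey — split on B → C, D, giving {B, C, D} and {A, B, E, F, G}.
{B, C, D}: {C} determines {C, D} here but is not a superkey — split on C → D, giving {C, D} and {B, C}.
{C, D} has no BCNF violation.
{B, C} has no BCNF violation.
{A, B, E, F, G} has no BCNF violation.

{A, B, E, F, G}; {B, C}; {C, D}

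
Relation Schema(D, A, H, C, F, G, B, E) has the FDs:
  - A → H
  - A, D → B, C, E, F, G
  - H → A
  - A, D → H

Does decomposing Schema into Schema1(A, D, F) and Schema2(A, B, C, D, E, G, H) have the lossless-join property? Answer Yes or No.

Common attributes: {A, D}; their closure is {A, B, C, D, E, F, G, H}.
Since Schema1 ⊆ {A, B, C, D, E, F, G, H}, the intersection is a superkey of Schema1; the decomposition is lossless.

Yes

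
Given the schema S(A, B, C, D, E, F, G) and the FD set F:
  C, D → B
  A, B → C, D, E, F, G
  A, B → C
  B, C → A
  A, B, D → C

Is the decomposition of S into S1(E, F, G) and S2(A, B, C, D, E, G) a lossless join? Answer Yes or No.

No

S1 ∩ S2 = {E, G}; its closure under F is {E, G}.
The closure covers neither S1 nor S2 entirely; the join is not lossless.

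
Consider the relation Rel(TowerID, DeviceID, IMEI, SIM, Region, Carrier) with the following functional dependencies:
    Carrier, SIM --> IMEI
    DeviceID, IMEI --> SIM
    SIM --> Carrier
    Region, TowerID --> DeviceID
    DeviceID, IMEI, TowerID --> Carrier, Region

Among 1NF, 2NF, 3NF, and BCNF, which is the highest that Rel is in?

Candidate keys: {DeviceID, IMEI, TowerID}, {DeviceID, SIM, TowerID}, {IMEI, Region, TowerID}, {Region, SIM, TowerID}. Prime attributes: {DeviceID, IMEI, Region, SIM, TowerID}.
For Carrier, SIM --> IMEI we have {Carrier, SIM}⁺ = {Carrier, IMEI, SIM}; {Carrier, SIM} is not a superkey, so BCNF fails.
SIM --> Carrier has non-prime {Carrier} on the right and a non-superkey on the left, so 3NF fails.
Since {DeviceID, IMEI} ⊂ {DeviceID, IMEI, TowerID} and {DeviceID, IMEI}⁺ ⊇ {Carrier} with {Carrier} non-prime, there is a partial dependency; 2NF fails.

1NF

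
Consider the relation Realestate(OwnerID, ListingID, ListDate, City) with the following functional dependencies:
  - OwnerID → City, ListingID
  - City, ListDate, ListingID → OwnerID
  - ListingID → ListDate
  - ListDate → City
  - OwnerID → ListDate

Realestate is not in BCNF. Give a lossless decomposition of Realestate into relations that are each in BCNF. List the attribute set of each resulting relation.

{City, ListDate}; {ListDate, ListingID, OwnerID}

Candidate keys of the original relation: {ListingID}, {OwnerID}.
In {City, ListDate, ListingID, OwnerID}, {ListDate} is not a superkey ({ListDate}⁺ restricted to this set is {City, ListDate}), so split on ListDate → City into {City, ListDate} and {ListDate, ListingID, OwnerID}.
{City, ListDate} has no BCNF violation.
{ListDate, ListingID, OwnerID} has no BCNF violation.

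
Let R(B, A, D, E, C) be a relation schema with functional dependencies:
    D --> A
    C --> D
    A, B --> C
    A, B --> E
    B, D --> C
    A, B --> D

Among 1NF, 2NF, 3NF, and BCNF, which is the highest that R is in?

Candidate keys: {A, B}, {B, C}, {B, D}. Prime attributes: {A, B, C, D}.
D --> A breaks BCNF: {D}⁺ = {A, D}, so {D} is not a superkey.
Its right-hand attributes {A} are all prime, as are those of every other non-superkey FD — the relation is in 3NF.

3NF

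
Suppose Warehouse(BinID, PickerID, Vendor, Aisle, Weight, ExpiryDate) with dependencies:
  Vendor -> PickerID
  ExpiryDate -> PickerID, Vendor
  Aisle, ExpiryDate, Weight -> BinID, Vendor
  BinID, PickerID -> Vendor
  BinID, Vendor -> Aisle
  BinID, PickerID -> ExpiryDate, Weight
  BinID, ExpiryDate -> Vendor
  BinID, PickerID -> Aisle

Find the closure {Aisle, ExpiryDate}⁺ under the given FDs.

Start with {Aisle, ExpiryDate}.
ExpiryDate -> PickerID, Vendor applies; add {PickerID, Vendor} → now {Aisle, ExpiryDate, PickerID, Vendor}.
No further FD applies.

{Aisle, ExpiryDate, PickerID, Vendor}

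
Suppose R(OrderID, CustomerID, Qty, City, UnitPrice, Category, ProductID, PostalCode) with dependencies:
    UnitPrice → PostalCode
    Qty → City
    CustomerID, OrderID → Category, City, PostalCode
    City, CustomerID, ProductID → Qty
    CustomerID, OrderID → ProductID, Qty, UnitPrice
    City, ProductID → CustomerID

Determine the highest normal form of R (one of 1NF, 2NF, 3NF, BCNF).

2NF

Candidate keys: {City, OrderID, ProductID}, {CustomerID, OrderID}, {OrderID, ProductID, Qty}. Prime attributes: {City, CustomerID, OrderID, ProductID, Qty}.
UnitPrice → PostalCode: {UnitPrice}⁺ = {PostalCode, UnitPrice}, which is not all of the attributes, so the left side is not a superkey — BCNF is violated.
UnitPrice → PostalCode has non-prime {PostalCode} on the right and a non-superkey on the left, so 3NF fails.
No proper subset of a key has a non-prime attribute in its closure, so there is no partial dependency; 2NF holds.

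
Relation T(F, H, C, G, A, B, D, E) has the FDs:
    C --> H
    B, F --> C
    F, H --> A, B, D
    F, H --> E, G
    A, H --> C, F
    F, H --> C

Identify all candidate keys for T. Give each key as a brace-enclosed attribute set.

{A, C}, {A, H}, {B, F}, {C, F}, {F, H}

Closure of {A, C} is {A, B, C, D, E, F, G, H}, the whole schema; {A, C} is a candidate key.
Closure of {A, H} is {A, B, C, D, E, F, G, H}, the whole schema; {A, H} is a candidate key.
Closure of {B, F} is {A, B, C, D, E, F, G, H}, the whole schema; {B, F} is a candidate key.
Closure of {C, F} is {A, B, C, D, E, F, G, H}, the whole schema; {C, F} is a candidate key.
Closure of {F, H} is {A, B, C, D, E, F, G, H}, the whole schema; {F, H} is a candidate key.
Any other superkey properly contains one of these, so there are no further candidate keys.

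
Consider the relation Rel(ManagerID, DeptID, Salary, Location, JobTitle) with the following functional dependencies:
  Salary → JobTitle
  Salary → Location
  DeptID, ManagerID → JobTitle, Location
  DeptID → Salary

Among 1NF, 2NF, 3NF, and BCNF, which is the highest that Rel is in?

Candidate key: {DeptID, ManagerID}. Prime attributes: {DeptID, ManagerID}.
Salary → JobTitle breaks BCNF: {Salary}⁺ = {JobTitle, Location, Salary}, so {Salary} is not a superkey.
Because {JobTitle} is non-prime and the left side of Salary → JobTitle is not a superkey, the relation is not in 3NF.
{DeptID} is a proper subset of the key {DeptID, ManagerID}, and {DeptID}⁺ contains the non-prime attributes {JobTitle, Location, Salary} — a partial dependency, so 2NF is violated.

1NF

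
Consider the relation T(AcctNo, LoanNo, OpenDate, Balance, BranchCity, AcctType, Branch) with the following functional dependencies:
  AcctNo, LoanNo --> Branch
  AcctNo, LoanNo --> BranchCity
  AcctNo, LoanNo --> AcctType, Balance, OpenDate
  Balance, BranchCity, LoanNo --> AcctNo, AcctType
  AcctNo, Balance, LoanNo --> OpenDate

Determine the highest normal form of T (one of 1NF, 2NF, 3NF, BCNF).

BCNF

Candidate keys: {AcctNo, LoanNo}, {Balance, BranchCity, LoanNo}. Prime attributes: {AcctNo, Balance, BranchCity, LoanNo}.
The left-hand side of every FD is a superkey, so BCNF is satisfied.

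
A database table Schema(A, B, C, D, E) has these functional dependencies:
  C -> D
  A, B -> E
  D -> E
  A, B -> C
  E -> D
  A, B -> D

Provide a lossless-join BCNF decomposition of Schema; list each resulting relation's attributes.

{A, B, C}; {C, D}; {D, E}

Candidate key of the original relation: {A, B}.
In {A, B, C, D, E}, {C} is not a superkey ({C}⁺ restricted to this set is {C, D, E}), so split on C -> D, E into {C, D, E} and {A, B, C}.
In {C, D, E}, {D} is not a superkey ({D}⁺ restricted to this set is {D, E}), so split on D -> E into {D, E} and {C, D}.
{D, E}: every determinant is a superkey — BCNF.
{C, D}: every determinant is a superkey — BCNF.
{A, B, C}: every determinant is a superkey — BCNF.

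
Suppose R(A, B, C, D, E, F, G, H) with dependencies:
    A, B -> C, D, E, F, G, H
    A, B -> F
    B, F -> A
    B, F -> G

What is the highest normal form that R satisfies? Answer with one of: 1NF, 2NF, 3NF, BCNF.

BCNF

Candidate keys: {A, B}, {B, F}. Prime attributes: {A, B, F}.
Each dependency's left side is a superkey — BCNF holds.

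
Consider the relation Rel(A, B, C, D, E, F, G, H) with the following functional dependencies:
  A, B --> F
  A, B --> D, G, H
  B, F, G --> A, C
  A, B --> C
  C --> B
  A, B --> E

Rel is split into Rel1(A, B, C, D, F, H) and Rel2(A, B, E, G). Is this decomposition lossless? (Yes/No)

Yes

Common attributes: {A, B}; their closure is {A, B, C, D, E, F, G, H}.
This includes all of Rel1, so the common attributes are a superkey of Rel1 — the join is lossless.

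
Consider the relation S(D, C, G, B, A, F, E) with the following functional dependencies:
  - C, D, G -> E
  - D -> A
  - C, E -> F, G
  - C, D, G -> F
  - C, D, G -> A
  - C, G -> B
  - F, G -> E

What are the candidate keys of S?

{C, D} never appear on the right of any FD, so every key must include all of them.
{C, D, E} is a candidate key since {C, D, E}⁺ = {A, B, C, D, E, F, G} covers every attribute.
{C, D, G} is a candidate key since {C, D, G}⁺ = {A, B, C, D, E, F, G} covers every attribute.
These are minimal and exhaustive — every other superkey contains one of them.

{C, D, E}, {C, D, G}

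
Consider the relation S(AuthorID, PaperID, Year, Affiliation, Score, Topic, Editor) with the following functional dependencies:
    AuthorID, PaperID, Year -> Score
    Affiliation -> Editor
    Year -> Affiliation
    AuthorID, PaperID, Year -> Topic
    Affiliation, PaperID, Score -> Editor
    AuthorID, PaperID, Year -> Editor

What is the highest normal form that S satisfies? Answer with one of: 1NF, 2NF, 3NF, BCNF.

1NF

Candidate key: {AuthorID, PaperID, Year}. Prime attributes: {AuthorID, PaperID, Year}.
For Affiliation -> Editor we have {Affiliation}⁺ = {Affiliation, Editor}; {Affiliation} is not a superkey, so BCNF fails.
Because {Editor} is non-prime and the left side of Affiliation -> Editor is not a superkey, the relation is not in 3NF.
{Year} is a proper subset of the key {AuthorID, PaperID, Year}, and {Year}⁺ contains the non-prime attributes {Affiliation, Editor} — a partial dependency, so 2NF is violated.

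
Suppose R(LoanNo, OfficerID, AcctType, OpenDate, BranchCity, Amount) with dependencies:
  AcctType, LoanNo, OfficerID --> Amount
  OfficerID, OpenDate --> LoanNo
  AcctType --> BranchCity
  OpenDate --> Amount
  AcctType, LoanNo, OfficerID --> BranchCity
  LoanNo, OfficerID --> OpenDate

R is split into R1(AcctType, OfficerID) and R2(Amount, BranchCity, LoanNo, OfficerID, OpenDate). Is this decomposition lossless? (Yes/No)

R1 ∩ R2 = {OfficerID}; its closure under F is {OfficerID}.
R1 ⊄ {OfficerID} and R2 ⊄ {OfficerID}, so the split is lossy.

No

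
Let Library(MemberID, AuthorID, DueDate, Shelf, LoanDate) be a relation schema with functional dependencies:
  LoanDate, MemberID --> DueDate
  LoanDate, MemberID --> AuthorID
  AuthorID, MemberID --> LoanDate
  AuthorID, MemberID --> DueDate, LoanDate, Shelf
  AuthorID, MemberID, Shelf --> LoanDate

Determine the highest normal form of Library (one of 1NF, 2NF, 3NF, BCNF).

Candidate keys: {AuthorID, MemberID}, {LoanDate, MemberID}. Prime attributes: {AuthorID, LoanDate, MemberID}.
Every FD has a superkey on the left, so the relation is in BCNF.

BCNF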